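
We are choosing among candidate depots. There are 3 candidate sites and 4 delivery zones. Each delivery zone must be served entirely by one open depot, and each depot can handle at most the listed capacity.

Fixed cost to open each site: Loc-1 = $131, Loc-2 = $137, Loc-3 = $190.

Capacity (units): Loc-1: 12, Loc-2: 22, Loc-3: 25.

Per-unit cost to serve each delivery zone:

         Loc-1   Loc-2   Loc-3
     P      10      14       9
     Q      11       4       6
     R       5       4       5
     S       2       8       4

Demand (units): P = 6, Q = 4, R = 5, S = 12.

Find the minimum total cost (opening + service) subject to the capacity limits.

Open {Loc-1, Loc-2}: P→Loc-2 14·6=84, Q→Loc-2 4·4=16, R→Loc-2 4·5=20, S→Loc-1 2·12=24.
Loads: Loc-1 carries 12/12, Loc-2 carries 15/22. Service 144; fixed 268; total 412.
Next best feasible plan costs 448.

Minimum total cost: 412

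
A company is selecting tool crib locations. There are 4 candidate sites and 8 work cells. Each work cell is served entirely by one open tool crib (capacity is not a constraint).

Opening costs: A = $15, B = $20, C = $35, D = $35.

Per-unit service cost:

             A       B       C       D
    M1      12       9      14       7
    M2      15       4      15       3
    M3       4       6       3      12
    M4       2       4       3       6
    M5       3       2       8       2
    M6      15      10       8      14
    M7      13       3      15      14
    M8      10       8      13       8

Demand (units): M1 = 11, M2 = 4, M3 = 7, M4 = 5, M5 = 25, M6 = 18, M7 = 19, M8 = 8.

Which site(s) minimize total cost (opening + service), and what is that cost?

Open B and C; minimum total cost 521.

For any fixed open set, each work cell goes to its cheapest open site; total = fixed + service.
{B, C}: M1→B 9·11=99, M2→B 4·4=16, M3→C 3·7=21, M4→C 3·5=15, M5→B 2·25=50, M6→C 8·18=144, M7→B 3·19=57, M8→B 8·8=64. Service 466; fixed 55; total 521.
{B, C, D}: M1→D 7·11=77, M2→D 3·4=12, M3→C 3·7=21, M4→C 3·5=15, M5→B 2·25=50, M6→C 8·18=144, M7→B 3·19=57, M8→B 8·8=64. Service 440; fixed 90; total 530.
{A, B, C}: service 461 + fixed 70 = 531
{A, B, C, D}: service 435 + fixed 105 = 540
(All 15 nonempty subsets were checked; B and C is lowest.)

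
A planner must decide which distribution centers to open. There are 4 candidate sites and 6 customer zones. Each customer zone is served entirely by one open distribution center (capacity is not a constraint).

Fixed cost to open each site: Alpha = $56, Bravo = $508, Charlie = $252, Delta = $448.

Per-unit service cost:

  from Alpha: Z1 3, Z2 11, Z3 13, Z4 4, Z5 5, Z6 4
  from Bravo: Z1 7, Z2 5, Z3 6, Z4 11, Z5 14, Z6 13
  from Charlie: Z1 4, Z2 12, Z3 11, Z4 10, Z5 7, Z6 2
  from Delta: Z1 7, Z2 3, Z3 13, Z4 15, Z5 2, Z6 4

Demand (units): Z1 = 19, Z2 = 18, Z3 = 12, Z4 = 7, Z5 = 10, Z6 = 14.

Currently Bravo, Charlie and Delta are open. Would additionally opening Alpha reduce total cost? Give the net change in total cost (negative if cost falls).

Current service cost with {Bravo, Charlie, Delta}: 320.
Adding Alpha: each customer zone re-picks its cheapest; new service cost 259, saving 61.
Extra fixed cost: 56. Net change = 56 − 61 = -5.
(Totals: 1528 → 1523.)

Yes — net change −5 (cost falls by 5).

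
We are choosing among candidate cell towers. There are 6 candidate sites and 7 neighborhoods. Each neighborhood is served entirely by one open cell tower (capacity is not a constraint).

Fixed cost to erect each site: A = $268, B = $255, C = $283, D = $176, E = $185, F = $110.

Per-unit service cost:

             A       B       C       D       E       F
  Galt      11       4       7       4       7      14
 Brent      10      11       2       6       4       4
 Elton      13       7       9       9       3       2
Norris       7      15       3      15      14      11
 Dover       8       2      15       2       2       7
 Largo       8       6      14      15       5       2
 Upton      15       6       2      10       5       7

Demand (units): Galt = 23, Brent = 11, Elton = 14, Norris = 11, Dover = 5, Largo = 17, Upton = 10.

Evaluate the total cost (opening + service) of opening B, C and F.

Total cost: 887

Each neighborhood is assigned to its cheapest site among the open ones.
{B, C, F}: Galt→B 4·23=92, Brent→C 2·11=22, Elton→F 2·14=28, Norris→C 3·11=33, Dover→B 2·5=10, Largo→F 2·17=34, Upton→C 2·10=20. Service 239; fixed 648; total 887.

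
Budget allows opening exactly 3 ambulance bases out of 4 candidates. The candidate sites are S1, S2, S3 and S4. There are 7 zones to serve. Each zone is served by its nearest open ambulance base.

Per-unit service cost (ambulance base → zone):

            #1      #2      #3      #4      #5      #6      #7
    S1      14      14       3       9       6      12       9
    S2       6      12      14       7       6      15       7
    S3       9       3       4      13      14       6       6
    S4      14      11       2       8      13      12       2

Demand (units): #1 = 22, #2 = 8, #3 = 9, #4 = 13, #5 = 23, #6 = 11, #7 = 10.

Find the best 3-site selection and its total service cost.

Choose S2, S3 and S4; total service cost 489.

With exactly 3 open, each zone uses its cheapest among the chosen.
{S2, S3, S4}: #1→S2 6·22=132, #2→S3 3·8=24, #3→S4 2·9=18, #4→S2 7·13=91, #5→S2 6·23=138, #6→S3 6·11=66, #7→S4 2·10=20. Service cost 489.
{S1, S2, S3}: service cost 538
{S1, S3, S4}: service cost 568
Among all 4 size-3 choices, {S2, S3, S4} is lowest.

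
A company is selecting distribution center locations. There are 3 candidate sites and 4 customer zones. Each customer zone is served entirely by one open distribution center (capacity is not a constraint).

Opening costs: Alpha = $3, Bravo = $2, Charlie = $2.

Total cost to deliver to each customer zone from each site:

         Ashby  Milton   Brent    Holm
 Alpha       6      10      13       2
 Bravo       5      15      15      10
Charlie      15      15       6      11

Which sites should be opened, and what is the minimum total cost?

For any fixed open set, each customer zone goes to its cheapest open site; total = fixed + service.
{Alpha, Charlie}: Ashby→Alpha 6, Milton→Alpha 10, Brent→Charlie 6, Holm→Alpha 2. Service 24; fixed 5; total 29.
{Alpha, Bravo, Charlie}: Ashby→Bravo 5, Milton→Alpha 10, Brent→Charlie 6, Holm→Alpha 2. Service 23; fixed 7; total 30.
{Alpha}: service 31 + fixed 3 = 34
{Bravo}: Ashby→Bravo 5, Milton→Bravo 15, Brent→Bravo 15, Holm→Bravo 10. Service 45; fixed 2; total 47.
No other subset beats 29.

Open Alpha and Charlie; minimum total cost 29.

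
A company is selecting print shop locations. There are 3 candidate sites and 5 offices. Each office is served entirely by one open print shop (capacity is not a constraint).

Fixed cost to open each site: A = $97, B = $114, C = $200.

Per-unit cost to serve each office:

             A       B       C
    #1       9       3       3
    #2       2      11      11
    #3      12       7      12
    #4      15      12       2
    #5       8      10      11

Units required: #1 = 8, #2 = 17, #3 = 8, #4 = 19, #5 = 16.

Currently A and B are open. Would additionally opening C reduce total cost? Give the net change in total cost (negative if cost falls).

Current service cost with {A, B}: 470.
Adding C: each office re-picks its cheapest; new service cost 280, saving 190.
Extra fixed cost: 200. Net change = 200 − 190 = 10.
(Totals: 681 → 691.)

No — net change +10 (cost rises by 10).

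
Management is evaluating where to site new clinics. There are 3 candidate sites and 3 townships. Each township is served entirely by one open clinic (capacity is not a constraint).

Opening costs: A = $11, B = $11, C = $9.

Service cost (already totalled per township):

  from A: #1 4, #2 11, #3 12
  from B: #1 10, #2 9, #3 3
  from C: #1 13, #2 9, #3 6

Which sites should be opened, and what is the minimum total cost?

Open B only; minimum total cost 33.

For any fixed open set, each township goes to its cheapest open site; total = fixed + service.
{B}: #1→B 10, #2→B 9, #3→B 3. Service 22; fixed 11; total 33.
{C}: #1→C 13, #2→C 9, #3→C 6. Service 28; fixed 9; total 37.
{A}: service 27 + fixed 11 = 38
{A, B, C}: #1→A 4, #2→B 9, #3→B 3. Service 16; fixed 31; total 47.
No other subset beats 33.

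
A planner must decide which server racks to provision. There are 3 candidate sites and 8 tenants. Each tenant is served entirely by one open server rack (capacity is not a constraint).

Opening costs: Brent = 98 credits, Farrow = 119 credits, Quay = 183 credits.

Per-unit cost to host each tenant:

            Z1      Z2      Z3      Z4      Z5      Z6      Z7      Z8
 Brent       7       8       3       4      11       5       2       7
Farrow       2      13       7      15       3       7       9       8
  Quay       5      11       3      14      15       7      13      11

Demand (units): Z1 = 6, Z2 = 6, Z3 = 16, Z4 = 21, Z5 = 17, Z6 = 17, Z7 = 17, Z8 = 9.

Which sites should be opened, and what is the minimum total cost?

For any fixed open set, each tenant goes to its cheapest open site; total = fixed + service.
{Brent, Farrow}: Z1→Farrow 2·6=12, Z2→Brent 8·6=48, Z3→Brent 3·16=48, Z4→Brent 4·21=84, Z5→Farrow 3·17=51, Z6→Brent 5·17=85, Z7→Brent 2·17=34, Z8→Brent 7·9=63. Service 425; fixed 217; total 642.
{Brent}: service 591 + fixed 98 = 689
{Brent, Farrow, Quay}: Z1→Farrow 2·6=12, Z2→Brent 8·6=48, Z3→Brent 3·16=48, Z4→Brent 4·21=84, Z5→Farrow 3·17=51, Z6→Brent 5·17=85, Z7→Brent 2·17=34, Z8→Brent 7·9=63. Service 425; fixed 400; total 825.
No other subset beats 642.

Open Brent and Farrow; minimum total cost 642.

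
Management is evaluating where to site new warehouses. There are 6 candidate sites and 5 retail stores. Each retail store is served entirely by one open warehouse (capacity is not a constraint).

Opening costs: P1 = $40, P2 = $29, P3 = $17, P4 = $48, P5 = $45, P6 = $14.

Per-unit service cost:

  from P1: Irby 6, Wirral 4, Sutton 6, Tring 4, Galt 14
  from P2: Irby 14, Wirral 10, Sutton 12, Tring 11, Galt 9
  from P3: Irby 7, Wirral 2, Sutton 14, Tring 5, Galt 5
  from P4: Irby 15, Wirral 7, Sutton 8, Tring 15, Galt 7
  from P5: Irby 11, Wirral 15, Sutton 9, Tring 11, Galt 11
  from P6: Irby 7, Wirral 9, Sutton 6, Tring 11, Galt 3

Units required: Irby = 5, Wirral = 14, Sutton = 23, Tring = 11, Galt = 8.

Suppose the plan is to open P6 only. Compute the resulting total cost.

Each retail store is assigned to its cheapest site among the open ones.
{P6}: Irby→P6 7·5=35, Wirral→P6 9·14=126, Sutton→P6 6·23=138, Tring→P6 11·11=121, Galt→P6 3·8=24. Service 444; fixed 14; total 458.

Total cost: 458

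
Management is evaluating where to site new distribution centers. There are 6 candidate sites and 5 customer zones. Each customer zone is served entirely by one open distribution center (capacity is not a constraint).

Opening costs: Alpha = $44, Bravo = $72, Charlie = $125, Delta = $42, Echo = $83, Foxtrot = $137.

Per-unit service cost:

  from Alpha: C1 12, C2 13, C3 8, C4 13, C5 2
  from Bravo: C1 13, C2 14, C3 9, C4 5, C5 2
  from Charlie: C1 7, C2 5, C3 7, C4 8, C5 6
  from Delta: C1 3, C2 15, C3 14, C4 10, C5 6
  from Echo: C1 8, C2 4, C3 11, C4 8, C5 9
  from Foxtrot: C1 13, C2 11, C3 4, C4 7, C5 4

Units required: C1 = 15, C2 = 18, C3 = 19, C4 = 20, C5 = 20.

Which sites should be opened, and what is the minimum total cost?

For any fixed open set, each customer zone goes to its cheapest open site; total = fixed + service.
{Bravo, Delta, Echo}: C1→Delta 3·15=45, C2→Echo 4·18=72, C3→Bravo 9·19=171, C4→Bravo 5·20=100, C5→Bravo 2·20=40. Service 428; fixed 197; total 625.
{Alpha, Delta, Echo}: service 469 + fixed 169 = 638
{Bravo, Charlie, Delta}: C1→Delta 3·15=45, C2→Charlie 5·18=90, C3→Charlie 7·19=133, C4→Bravo 5·20=100, C5→Bravo 2·20=40. Service 408; fixed 239; total 647.
{Alpha, Bravo, Charlie, Delta, Echo, Foxtrot}: service 333 + fixed 503 = 836
No other subset beats 625.

Open Bravo, Delta and Echo; minimum total cost 625.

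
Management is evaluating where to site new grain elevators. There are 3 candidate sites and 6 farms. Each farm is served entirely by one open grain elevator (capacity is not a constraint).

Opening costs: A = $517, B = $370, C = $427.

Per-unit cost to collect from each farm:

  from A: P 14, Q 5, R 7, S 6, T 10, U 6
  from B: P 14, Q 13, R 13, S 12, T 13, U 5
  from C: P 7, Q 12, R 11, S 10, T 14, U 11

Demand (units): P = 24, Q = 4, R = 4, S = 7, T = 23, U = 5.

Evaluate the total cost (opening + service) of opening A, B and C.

Each farm is assigned to its cheapest site among the open ones.
{A, B, C}: P→C 7·24=168, Q→A 5·4=20, R→A 7·4=28, S→A 6·7=42, T→A 10·23=230, U→B 5·5=25. Service 513; fixed 1314; total 1827.

Total cost: 1827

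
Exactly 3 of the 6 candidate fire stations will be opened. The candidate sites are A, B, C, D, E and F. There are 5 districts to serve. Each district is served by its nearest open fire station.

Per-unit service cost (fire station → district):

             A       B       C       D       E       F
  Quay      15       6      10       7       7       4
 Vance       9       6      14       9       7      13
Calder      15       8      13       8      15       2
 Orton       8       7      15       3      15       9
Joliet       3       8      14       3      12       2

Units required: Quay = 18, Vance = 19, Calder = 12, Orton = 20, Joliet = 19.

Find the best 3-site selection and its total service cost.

With exactly 3 open, each district uses its cheapest among the chosen.
{B, D, F}: Quay→F 4·18=72, Vance→B 6·19=114, Calder→F 2·12=24, Orton→D 3·20=60, Joliet→F 2·19=38. Service cost 308.
{D, E, F}: service cost 327
{A, D, F}: service cost 365
Among all 20 size-3 choices, {B, D, F} is lowest.

Choose B, D and F; total service cost 308.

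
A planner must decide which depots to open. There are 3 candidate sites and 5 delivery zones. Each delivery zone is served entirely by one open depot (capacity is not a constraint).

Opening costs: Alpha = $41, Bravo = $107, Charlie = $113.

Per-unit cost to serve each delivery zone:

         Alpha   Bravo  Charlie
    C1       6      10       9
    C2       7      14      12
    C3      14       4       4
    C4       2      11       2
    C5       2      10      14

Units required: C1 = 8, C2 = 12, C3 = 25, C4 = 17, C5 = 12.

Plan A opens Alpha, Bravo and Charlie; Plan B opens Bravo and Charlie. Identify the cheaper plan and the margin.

Plan A is cheaper by 139.

Plan A: {Alpha, Bravo, Charlie}: C1→Alpha 6·8=48, C2→Alpha 7·12=84, C3→Bravo 4·25=100, C4→Alpha 2·17=34, C5→Alpha 2·12=24. Service 290; fixed 261; total 551.
Plan B: {Bravo, Charlie}: C1→Charlie 9·8=72, C2→Charlie 12·12=144, C3→Bravo 4·25=100, C4→Charlie 2·17=34, C5→Bravo 10·12=120. Service 470; fixed 220; total 690.
Difference: |551 − 690| = 139.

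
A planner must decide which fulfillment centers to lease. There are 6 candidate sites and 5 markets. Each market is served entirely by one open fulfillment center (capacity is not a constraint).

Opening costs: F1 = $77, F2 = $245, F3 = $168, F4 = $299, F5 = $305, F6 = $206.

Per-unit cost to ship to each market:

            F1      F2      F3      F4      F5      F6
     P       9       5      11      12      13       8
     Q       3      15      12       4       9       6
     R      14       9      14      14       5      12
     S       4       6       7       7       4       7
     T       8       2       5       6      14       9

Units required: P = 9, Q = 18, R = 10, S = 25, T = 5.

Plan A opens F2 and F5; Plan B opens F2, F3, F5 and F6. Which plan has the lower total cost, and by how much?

Plan A is cheaper by 320.

Plan A: {F2, F5}: P→F2 5·9=45, Q→F5 9·18=162, R→F5 5·10=50, S→F5 4·25=100, T→F2 2·5=10. Service 367; fixed 550; total 917.
Plan B: {F2, F3, F5, F6}: P→F2 5·9=45, Q→F6 6·18=108, R→F5 5·10=50, S→F5 4·25=100, T→F2 2·5=10. Service 313; fixed 924; total 1237.
Difference: |917 − 1237| = 320.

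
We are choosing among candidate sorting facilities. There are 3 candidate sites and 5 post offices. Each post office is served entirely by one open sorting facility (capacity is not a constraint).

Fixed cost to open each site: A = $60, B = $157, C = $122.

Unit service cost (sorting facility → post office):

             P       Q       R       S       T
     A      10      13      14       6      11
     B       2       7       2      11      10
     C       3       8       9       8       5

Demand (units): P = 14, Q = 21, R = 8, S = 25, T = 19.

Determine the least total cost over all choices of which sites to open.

For any fixed open set, each post office goes to its cheapest open site; total = fixed + service.
{C}: P→C 3·14=42, Q→C 8·21=168, R→C 9·8=72, S→C 8·25=200, T→C 5·19=95. Service 577; fixed 122; total 699.
{A, C}: service 527 + fixed 182 = 709
{A, B}: service 531 + fixed 217 = 748
{A, B, C}: P→B 2·14=28, Q→B 7·21=147, R→B 2·8=16, S→A 6·25=150, T→C 5·19=95. Service 436; fixed 339; total 775.
No other subset beats 699.

Minimum total cost: 699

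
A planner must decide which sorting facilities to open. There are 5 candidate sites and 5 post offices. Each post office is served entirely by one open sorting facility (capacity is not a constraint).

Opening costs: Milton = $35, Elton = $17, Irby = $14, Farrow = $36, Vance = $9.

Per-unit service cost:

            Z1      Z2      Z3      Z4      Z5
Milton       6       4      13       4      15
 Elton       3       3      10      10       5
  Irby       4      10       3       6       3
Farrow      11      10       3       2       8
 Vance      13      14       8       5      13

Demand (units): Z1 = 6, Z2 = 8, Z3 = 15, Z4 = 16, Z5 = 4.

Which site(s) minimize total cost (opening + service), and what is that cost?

Open Elton and Farrow; minimum total cost 192.

For any fixed open set, each post office goes to its cheapest open site; total = fixed + service.
{Elton, Farrow}: Z1→Elton 3·6=18, Z2→Elton 3·8=24, Z3→Farrow 3·15=45, Z4→Farrow 2·16=32, Z5→Elton 5·4=20. Service 139; fixed 53; total 192.
{Elton, Irby, Farrow}: Z1→Elton 3·6=18, Z2→Elton 3·8=24, Z3→Irby 3·15=45, Z4→Farrow 2·16=32, Z5→Irby 3·4=12. Service 131; fixed 67; total 198.
{Elton, Farrow, Vance}: Z1→Elton 3·6=18, Z2→Elton 3·8=24, Z3→Farrow 3·15=45, Z4→Farrow 2·16=32, Z5→Elton 5·4=20. Service 139; fixed 62; total 201.
{Milton, Elton, Irby, Farrow, Vance}: service 131 + fixed 111 = 242
No other subset beats 192.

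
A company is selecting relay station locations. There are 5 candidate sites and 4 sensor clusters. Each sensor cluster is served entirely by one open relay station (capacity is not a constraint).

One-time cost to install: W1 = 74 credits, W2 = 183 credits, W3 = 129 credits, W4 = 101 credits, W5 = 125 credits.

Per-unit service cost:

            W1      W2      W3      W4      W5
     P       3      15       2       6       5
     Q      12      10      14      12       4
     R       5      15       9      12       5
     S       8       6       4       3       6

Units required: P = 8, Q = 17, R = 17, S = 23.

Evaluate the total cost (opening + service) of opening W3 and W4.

Each sensor cluster is assigned to its cheapest site among the open ones.
{W3, W4}: P→W3 2·8=16, Q→W4 12·17=204, R→W3 9·17=153, S→W4 3·23=69. Service 442; fixed 230; total 672.

Total cost: 672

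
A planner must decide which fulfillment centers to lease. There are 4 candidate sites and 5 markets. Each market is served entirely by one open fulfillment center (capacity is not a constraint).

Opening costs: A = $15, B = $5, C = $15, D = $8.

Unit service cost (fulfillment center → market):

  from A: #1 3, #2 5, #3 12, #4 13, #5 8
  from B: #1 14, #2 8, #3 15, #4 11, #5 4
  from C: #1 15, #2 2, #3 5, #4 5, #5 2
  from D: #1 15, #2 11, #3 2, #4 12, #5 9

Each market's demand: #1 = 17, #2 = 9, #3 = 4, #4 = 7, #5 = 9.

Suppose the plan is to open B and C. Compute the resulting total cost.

Total cost: 349

Each market is assigned to its cheapest site among the open ones.
{B, C}: #1→B 14·17=238, #2→C 2·9=18, #3→C 5·4=20, #4→C 5·7=35, #5→C 2·9=18. Service 329; fixed 20; total 349.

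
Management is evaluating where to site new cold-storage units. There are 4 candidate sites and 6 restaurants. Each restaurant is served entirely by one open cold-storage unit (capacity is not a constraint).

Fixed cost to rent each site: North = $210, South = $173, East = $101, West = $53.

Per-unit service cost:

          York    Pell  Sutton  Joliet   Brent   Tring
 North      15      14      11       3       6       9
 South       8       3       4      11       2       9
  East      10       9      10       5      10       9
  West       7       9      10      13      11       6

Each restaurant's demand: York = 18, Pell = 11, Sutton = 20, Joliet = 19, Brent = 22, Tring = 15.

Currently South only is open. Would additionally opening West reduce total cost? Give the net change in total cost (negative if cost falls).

Current service cost with {South}: 645.
Adding West: each restaurant re-picks its cheapest; new service cost 582, saving 63.
Extra fixed cost: 53. Net change = 53 − 63 = -10.
(Totals: 818 → 808.)

Yes — net change −10 (cost falls by 10).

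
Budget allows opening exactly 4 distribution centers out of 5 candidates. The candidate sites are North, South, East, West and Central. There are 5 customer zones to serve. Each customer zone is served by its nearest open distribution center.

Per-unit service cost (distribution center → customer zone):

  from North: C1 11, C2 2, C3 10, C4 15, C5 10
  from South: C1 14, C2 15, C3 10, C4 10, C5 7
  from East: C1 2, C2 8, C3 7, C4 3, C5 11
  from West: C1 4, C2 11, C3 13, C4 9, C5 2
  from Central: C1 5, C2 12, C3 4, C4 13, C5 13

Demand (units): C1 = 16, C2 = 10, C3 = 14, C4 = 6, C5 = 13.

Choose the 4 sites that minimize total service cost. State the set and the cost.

Choose North, East, West and Central; total service cost 152.

With exactly 4 open, each customer zone uses its cheapest among the chosen.
{North, East, West, Central}: C1→East 2·16=32, C2→North 2·10=20, C3→Central 4·14=56, C4→East 3·6=18, C5→West 2·13=26. Service cost 152.
{North, South, East, West}: service cost 194
{South, East, West, Central}: service cost 212
Among all 5 size-4 choices, {North, East, West, Central} is lowest.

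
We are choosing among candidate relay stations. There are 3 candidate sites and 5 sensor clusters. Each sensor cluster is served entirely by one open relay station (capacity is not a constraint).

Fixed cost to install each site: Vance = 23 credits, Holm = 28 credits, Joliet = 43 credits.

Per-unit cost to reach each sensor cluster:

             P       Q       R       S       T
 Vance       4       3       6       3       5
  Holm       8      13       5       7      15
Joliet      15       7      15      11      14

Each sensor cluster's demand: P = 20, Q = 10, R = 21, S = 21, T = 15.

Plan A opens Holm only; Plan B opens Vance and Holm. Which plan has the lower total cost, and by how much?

Plan A: {Holm}: P→Holm 8·20=160, Q→Holm 13·10=130, R→Holm 5·21=105, S→Holm 7·21=147, T→Holm 15·15=225. Service 767; fixed 28; total 795.
Plan B: {Vance, Holm}: P→Vance 4·20=80, Q→Vance 3·10=30, R→Holm 5·21=105, S→Vance 3·21=63, T→Vance 5·15=75. Service 353; fixed 51; total 404.
Difference: |795 − 404| = 391.

Plan B is cheaper by 391.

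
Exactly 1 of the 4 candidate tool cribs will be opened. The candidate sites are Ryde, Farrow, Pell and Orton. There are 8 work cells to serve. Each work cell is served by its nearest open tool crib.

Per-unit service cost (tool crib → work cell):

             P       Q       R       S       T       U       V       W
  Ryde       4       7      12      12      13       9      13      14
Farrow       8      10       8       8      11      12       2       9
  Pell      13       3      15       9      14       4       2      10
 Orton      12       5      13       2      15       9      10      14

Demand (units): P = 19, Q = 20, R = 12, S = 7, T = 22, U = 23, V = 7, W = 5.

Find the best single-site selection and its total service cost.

Choose Pell only; total service cost 1014.

With exactly 1 open, each work cell uses its cheapest among the chosen.
{Pell}: P→Pell 13·19=247, Q→Pell 3·20=60, R→Pell 15·12=180, S→Pell 9·7=63, T→Pell 14·22=308, U→Pell 4·23=92, V→Pell 2·7=14, W→Pell 10·5=50. Service cost 1014.
{Farrow}: service cost 1081
{Ryde}: service cost 1098
Among all 4 size-1 choices, {Pell} is lowest.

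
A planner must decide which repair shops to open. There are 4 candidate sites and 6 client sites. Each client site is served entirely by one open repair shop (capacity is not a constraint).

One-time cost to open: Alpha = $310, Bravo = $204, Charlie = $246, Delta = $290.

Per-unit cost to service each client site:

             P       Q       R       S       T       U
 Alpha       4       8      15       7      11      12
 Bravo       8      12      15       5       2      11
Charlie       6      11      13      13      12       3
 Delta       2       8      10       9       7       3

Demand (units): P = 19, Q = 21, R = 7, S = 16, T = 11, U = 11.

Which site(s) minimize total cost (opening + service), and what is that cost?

For any fixed open set, each client site goes to its cheapest open site; total = fixed + service.
{Delta}: P→Delta 2·19=38, Q→Delta 8·21=168, R→Delta 10·7=70, S→Delta 9·16=144, T→Delta 7·11=77, U→Delta 3·11=33. Service 530; fixed 290; total 820.
{Bravo, Delta}: P→Delta 2·19=38, Q→Delta 8·21=168, R→Delta 10·7=70, S→Bravo 5·16=80, T→Bravo 2·11=22, U→Delta 3·11=33. Service 411; fixed 494; total 905.
{Bravo}: P→Bravo 8·19=152, Q→Bravo 12·21=252, R→Bravo 15·7=105, S→Bravo 5·16=80, T→Bravo 2·11=22, U→Bravo 11·11=121. Service 732; fixed 204; total 936.
{Alpha, Bravo, Charlie, Delta}: P→Delta 2·19=38, Q→Alpha 8·21=168, R→Delta 10·7=70, S→Bravo 5·16=80, T→Bravo 2·11=22, U→Charlie 3·11=33. Service 411; fixed 1050; total 1461.
No other subset beats 820.

Open Delta only; minimum total cost 820.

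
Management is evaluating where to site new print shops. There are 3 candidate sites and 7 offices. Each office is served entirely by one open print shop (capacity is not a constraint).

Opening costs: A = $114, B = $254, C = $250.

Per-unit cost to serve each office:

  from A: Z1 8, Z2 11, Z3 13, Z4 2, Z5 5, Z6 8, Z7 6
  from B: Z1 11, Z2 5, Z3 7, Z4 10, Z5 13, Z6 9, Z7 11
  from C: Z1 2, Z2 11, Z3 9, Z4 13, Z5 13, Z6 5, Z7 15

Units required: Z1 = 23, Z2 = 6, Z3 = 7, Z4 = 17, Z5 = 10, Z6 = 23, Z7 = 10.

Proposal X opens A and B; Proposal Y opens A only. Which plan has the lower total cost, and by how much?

Proposal Y is cheaper by 176.

Proposal X: {A, B}: Z1→A 8·23=184, Z2→B 5·6=30, Z3→B 7·7=49, Z4→A 2·17=34, Z5→A 5·10=50, Z6→A 8·23=184, Z7→A 6·10=60. Service 591; fixed 368; total 959.
Proposal Y: {A}: Z1→A 8·23=184, Z2→A 11·6=66, Z3→A 13·7=91, Z4→A 2·17=34, Z5→A 5·10=50, Z6→A 8·23=184, Z7→A 6·10=60. Service 669; fixed 114; total 783.
Difference: |959 − 783| = 176.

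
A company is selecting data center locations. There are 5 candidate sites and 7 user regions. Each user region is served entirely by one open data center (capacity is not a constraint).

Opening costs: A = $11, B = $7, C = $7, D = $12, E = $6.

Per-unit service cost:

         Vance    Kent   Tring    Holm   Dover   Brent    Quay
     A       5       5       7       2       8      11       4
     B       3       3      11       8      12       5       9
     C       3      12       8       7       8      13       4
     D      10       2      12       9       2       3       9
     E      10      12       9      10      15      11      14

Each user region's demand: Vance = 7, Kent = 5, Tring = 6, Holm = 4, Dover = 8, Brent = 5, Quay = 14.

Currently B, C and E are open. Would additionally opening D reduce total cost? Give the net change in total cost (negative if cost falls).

Current service cost with {B, C, E}: 257.
Adding D: each user region re-picks its cheapest; new service cost 194, saving 63.
Extra fixed cost: 12. Net change = 12 − 63 = -51.
(Totals: 277 → 226.)

Yes — net change −51 (cost falls by 51).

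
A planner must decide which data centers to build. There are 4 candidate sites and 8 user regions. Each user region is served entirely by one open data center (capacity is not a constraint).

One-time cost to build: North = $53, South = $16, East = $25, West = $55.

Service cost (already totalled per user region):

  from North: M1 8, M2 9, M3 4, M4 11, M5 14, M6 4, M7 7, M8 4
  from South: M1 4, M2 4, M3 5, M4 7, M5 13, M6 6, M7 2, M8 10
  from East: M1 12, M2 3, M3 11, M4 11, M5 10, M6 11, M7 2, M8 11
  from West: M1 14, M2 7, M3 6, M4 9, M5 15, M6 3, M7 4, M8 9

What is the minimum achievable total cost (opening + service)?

For any fixed open set, each user region goes to its cheapest open site; total = fixed + service.
{South}: M1→South 4, M2→South 4, M3→South 5, M4→South 7, M5→South 13, M6→South 6, M7→South 2, M8→South 10. Service 51; fixed 16; total 67.
{South, East}: service 47 + fixed 41 = 88
{East}: service 71 + fixed 25 = 96
{North, South, East, West}: service 37 + fixed 149 = 186
No other subset beats 67.

Minimum total cost: 67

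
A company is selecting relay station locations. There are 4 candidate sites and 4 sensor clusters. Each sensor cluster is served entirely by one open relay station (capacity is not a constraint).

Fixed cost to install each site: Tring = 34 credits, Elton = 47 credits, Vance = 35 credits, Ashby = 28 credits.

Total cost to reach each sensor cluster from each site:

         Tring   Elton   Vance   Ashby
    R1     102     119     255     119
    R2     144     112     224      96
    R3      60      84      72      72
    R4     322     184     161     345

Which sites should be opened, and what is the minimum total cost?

Open Vance and Ashby; minimum total cost 511.

For any fixed open set, each sensor cluster goes to its cheapest open site; total = fixed + service.
{Vance, Ashby}: R1→Ashby 119, R2→Ashby 96, R3→Vance 72, R4→Vance 161. Service 448; fixed 63; total 511.
{Tring, Vance, Ashby}: R1→Tring 102, R2→Ashby 96, R3→Tring 60, R4→Vance 161. Service 419; fixed 97; total 516.
{Tring, Vance}: service 467 + fixed 69 = 536
{Tring, Elton, Vance, Ashby}: R1→Tring 102, R2→Ashby 96, R3→Tring 60, R4→Vance 161. Service 419; fixed 144; total 563.
(All 15 nonempty subsets were checked; Vance and Ashby is lowest.)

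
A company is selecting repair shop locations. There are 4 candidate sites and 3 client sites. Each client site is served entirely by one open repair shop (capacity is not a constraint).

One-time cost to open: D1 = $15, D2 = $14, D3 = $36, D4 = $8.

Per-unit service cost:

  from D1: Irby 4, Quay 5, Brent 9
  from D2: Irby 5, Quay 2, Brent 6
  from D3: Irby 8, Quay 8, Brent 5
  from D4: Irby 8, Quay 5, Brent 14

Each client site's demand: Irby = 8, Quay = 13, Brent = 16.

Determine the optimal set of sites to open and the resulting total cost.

For any fixed open set, each client site goes to its cheapest open site; total = fixed + service.
{D2}: Irby→D2 5·8=40, Quay→D2 2·13=26, Brent→D2 6·16=96. Service 162; fixed 14; total 176.
{D1, D2}: service 154 + fixed 29 = 183
{D2, D4}: service 162 + fixed 22 = 184
{D1, D2, D3, D4}: Irby→D1 4·8=32, Quay→D2 2·13=26, Brent→D3 5·16=80. Service 138; fixed 73; total 211.
No other subset beats 176.

Open D2 only; minimum total cost 176.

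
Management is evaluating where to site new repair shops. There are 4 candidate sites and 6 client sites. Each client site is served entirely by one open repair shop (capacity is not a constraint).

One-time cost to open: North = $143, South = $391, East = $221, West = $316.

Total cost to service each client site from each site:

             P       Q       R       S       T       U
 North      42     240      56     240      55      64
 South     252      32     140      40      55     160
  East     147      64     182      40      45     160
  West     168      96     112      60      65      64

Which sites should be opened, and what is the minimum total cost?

For any fixed open set, each client site goes to its cheapest open site; total = fixed + service.
{North, East}: P→North 42, Q→East 64, R→North 56, S→East 40, T→East 45, U→North 64. Service 311; fixed 364; total 675.
{North, South}: service 289 + fixed 534 = 823
{North, West}: P→North 42, Q→West 96, R→North 56, S→West 60, T→North 55, U→North 64. Service 373; fixed 459; total 832.
{North, South, East, West}: service 279 + fixed 1071 = 1350
(All 15 nonempty subsets were checked; North and East is lowest.)

Open North and East; minimum total cost 675.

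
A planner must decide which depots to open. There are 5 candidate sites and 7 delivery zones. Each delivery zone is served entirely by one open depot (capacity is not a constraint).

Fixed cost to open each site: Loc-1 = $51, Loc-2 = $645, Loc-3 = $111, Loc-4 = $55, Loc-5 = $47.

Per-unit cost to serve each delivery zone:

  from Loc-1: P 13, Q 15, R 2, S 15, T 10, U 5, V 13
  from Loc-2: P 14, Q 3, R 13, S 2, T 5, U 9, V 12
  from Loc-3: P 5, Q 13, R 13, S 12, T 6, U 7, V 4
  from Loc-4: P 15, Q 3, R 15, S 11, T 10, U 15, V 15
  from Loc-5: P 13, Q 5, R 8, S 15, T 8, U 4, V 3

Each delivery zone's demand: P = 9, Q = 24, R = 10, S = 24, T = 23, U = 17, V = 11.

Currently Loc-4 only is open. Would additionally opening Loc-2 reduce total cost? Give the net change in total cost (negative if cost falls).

Current service cost with {Loc-4}: 1271.
Adding Loc-2: each delivery zone re-picks its cheapest; new service cost 776, saving 495.
Extra fixed cost: 645. Net change = 645 − 495 = 150.
(Totals: 1326 → 1476.)

No — net change +150 (cost rises by 150).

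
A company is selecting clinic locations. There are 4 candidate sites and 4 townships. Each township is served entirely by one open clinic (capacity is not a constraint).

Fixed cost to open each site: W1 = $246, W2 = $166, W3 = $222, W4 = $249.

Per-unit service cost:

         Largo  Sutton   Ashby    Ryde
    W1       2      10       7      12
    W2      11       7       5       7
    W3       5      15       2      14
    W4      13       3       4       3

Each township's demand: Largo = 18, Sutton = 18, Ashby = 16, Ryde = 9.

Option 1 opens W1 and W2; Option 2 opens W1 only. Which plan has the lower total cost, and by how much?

Option 2 is cheaper by 35.

Option 1: {W1, W2}: Largo→W1 2·18=36, Sutton→W2 7·18=126, Ashby→W2 5·16=80, Ryde→W2 7·9=63. Service 305; fixed 412; total 717.
Option 2: {W1}: Largo→W1 2·18=36, Sutton→W1 10·18=180, Ashby→W1 7·16=112, Ryde→W1 12·9=108. Service 436; fixed 246; total 682.
Difference: |717 − 682| = 35.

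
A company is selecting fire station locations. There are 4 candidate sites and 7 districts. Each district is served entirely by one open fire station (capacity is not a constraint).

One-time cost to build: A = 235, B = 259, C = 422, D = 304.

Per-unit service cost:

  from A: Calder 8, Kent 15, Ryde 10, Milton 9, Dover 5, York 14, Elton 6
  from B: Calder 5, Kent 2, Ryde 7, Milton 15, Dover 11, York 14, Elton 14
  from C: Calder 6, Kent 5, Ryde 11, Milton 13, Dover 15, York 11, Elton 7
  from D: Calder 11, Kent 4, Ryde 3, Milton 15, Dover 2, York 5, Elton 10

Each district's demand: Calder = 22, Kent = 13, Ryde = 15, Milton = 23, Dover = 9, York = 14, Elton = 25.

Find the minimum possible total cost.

Minimum total cost: 1257

For any fixed open set, each district goes to its cheapest open site; total = fixed + service.
{A, D}: Calder→A 8·22=176, Kent→D 4·13=52, Ryde→D 3·15=45, Milton→A 9·23=207, Dover→D 2·9=18, York→D 5·14=70, Elton→A 6·25=150. Service 718; fixed 539; total 1257.
{D}: Calder→D 11·22=242, Kent→D 4·13=52, Ryde→D 3·15=45, Milton→D 15·23=345, Dover→D 2·9=18, York→D 5·14=70, Elton→D 10·25=250. Service 1022; fixed 304; total 1326.
{A, B}: service 839 + fixed 494 = 1333
{A, B, C, D}: service 626 + fixed 1220 = 1846
(All 15 nonempty subsets were checked; A and D is lowest.)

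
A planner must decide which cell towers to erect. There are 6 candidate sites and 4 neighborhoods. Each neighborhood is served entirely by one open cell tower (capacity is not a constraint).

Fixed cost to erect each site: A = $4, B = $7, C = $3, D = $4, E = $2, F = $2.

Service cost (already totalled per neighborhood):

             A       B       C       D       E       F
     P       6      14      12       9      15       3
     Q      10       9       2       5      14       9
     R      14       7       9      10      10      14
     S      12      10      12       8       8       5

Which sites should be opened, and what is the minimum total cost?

For any fixed open set, each neighborhood goes to its cheapest open site; total = fixed + service.
{C, F}: P→F 3, Q→C 2, R→C 9, S→F 5. Service 19; fixed 5; total 24.
{C, E, F}: P→F 3, Q→C 2, R→C 9, S→F 5. Service 19; fixed 7; total 26.
{A, C, F}: P→F 3, Q→C 2, R→C 9, S→F 5. Service 19; fixed 9; total 28.
{A, B, C, D, E, F}: service 17 + fixed 22 = 39
No other subset beats 24.

Open C and F; minimum total cost 24.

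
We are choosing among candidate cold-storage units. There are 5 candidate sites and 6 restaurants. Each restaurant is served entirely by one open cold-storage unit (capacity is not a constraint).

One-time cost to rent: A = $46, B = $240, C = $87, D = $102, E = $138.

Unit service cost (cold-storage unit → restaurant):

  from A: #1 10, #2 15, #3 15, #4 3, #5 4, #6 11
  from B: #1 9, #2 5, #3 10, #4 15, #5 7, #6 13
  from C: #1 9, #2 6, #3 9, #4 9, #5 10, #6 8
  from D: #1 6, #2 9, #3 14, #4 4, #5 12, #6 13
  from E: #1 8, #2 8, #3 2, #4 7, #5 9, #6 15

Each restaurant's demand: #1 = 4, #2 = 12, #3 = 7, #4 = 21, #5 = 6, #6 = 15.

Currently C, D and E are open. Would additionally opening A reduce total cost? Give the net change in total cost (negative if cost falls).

Yes — net change −5 (cost falls by 5).

Current service cost with {C, D, E}: 368.
Adding A: each restaurant re-picks its cheapest; new service cost 317, saving 51.
Extra fixed cost: 46. Net change = 46 − 51 = -5.
(Totals: 695 → 690.)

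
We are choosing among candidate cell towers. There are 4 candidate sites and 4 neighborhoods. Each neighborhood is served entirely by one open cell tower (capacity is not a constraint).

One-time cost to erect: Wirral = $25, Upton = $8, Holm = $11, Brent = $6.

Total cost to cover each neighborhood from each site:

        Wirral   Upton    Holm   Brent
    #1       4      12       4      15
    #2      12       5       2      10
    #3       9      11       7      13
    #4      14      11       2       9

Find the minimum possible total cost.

For any fixed open set, each neighborhood goes to its cheapest open site; total = fixed + service.
{Holm}: #1→Holm 4, #2→Holm 2, #3→Holm 7, #4→Holm 2. Service 15; fixed 11; total 26.
{Holm, Brent}: service 15 + fixed 17 = 32
{Upton, Holm}: service 15 + fixed 19 = 34
{Wirral, Upton, Holm, Brent}: service 15 + fixed 50 = 65
(All 15 nonempty subsets were checked; Holm only is lowest.)

Minimum total cost: 26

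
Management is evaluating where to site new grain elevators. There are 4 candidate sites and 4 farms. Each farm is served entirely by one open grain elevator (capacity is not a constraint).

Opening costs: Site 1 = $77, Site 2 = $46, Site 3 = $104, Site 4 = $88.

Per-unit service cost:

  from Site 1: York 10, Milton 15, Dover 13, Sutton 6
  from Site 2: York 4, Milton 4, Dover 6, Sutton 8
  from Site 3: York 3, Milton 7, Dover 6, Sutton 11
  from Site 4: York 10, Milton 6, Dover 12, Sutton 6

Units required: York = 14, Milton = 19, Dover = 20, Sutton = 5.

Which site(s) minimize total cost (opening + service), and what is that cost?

For any fixed open set, each farm goes to its cheapest open site; total = fixed + service.
{Site 2}: York→Site 2 4·14=56, Milton→Site 2 4·19=76, Dover→Site 2 6·20=120, Sutton→Site 2 8·5=40. Service 292; fixed 46; total 338.
{Site 1, Site 2}: service 282 + fixed 123 = 405
{Site 2, Site 4}: service 282 + fixed 134 = 416
{Site 1, Site 2, Site 3, Site 4}: service 268 + fixed 315 = 583
No other subset beats 338.

Open Site 2 only; minimum total cost 338.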